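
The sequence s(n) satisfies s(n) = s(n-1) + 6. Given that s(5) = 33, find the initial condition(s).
s(5) = s(0) + 5·6, so s(0) = 33 - 30 = 3.

s(0) = 3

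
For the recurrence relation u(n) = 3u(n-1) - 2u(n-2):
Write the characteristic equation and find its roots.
Substitute u(n) = rⁿ and divide through by rⁿ⁻²: r² - 3r + 2 = 0
Factor: (r - 2)(r - 1) = 0, so r = 2, 1.
General solution: u(n) = A·2ⁿ + B·1ⁿ

Characteristic: r² - 3r + 2 = 0, Roots: r = 2, 1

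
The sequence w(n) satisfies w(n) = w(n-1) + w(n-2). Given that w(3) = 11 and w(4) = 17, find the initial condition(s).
Work backwards using w(k) = w(k+2) - w(k+1):
w(2) = w(4) - w(3) = 17 - 11 = 6
w(1) = w(3) - w(2) = 11 - 6 = 5
w(0) = w(2) - w(1) = 6 - 5 = 1

w(0) = 1, w(1) = 5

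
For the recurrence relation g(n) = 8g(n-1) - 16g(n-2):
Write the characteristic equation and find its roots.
Substitute g(n) = rⁿ and divide through by rⁿ⁻²: r² - 8r + 16 = 0
Factor: (r - 4)² = 0, so r = 4 (double root).
General solution: g(n) = (A + Bn)·4ⁿ

Characteristic: r² - 8r + 16 = 0, Roots: r = 4 (double root)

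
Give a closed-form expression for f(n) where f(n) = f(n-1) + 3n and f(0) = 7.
Recurrence: f(n) = f(n-1) + 3n, initial: f(0) = 7.
Telescoping: f(n) = f(0) + 3·Σᵢ₌₁ⁿ i = 7 + 3·n(n+1)/2.

f(n) = 3·n(n+1)/2 + 7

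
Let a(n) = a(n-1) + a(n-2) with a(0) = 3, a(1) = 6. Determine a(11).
Computing the sequence terms:
3, 6, 9, 15, 24, 39, 63, 102, 165, 267, 432, 699

699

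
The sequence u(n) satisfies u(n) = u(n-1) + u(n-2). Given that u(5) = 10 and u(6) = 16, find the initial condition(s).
Work backwards using u(k) = u(k+2) - u(k+1):
u(4) = u(6) - u(5) = 16 - 10 = 6
u(3) = u(5) - u(4) = 10 - 6 = 4
u(2) = u(4) - u(3) = 6 - 4 = 2
u(1) = u(3) - u(2) = 4 - 2 = 2
u(0) = u(2) - u(1) = 2 - 2 = 0

u(0) = 0, u(1) = 2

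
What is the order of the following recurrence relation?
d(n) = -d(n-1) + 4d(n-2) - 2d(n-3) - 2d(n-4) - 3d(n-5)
The order is the largest lag k for which d(n-k) appears. Here the deepest term is d(n-5), so the order is 5.

Order 5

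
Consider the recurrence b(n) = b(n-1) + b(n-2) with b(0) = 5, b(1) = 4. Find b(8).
Computing the sequence terms:
5, 4, 9, 13, 22, 35, 57, 92, 149

149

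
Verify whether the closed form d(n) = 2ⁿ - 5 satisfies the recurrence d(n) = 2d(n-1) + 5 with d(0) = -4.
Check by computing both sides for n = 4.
From the recurrence with d(0) = -4:
  d(0) = -4, d(1) = -3, d(2) = -1, d(3) = 3, d(4) = 11
  so the recurrence gives d(4) = 11.
From the proposed closed form d(n) = 2ⁿ - 5:
  d(4) = 11.
Both sides give 11 at n = 4, and the initial condition(s) match, so the closed form is consistent.

Yes, the closed form is correct.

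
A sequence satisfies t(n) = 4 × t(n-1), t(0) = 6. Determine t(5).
Computing step by step:
t(0) = 6
t(1) = 4 × 6 = 24
t(2) = 4 × 24 = 96
t(3) = 4 × 96 = 384
t(4) = 4 × 384 = 1536
t(5) = 4 × 1536 = 6144

6144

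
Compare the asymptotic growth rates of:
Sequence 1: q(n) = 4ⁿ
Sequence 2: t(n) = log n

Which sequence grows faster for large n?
Comparing growth rates:
Growth-rate hierarchy: log n ≺ any polynomial ≺ any exponential cⁿ (c>1) ≺ n! ≺ nⁿ.
exponential base 4 dominates logarithmic asymptotically.

q(n) grows faster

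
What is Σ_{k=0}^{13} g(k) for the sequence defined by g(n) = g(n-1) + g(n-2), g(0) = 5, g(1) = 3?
Computing the sequence terms: 5, 3, 8, 11, 19, 30, 49, 79, 128, 207, 335, 542, 877, 1419
Adding these values together:

3712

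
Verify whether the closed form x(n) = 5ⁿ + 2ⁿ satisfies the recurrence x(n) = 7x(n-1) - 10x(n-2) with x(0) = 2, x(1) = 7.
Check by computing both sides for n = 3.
From the recurrence with x(0) = 2, x(1) = 7:
  x(0) = 2, x(1) = 7, x(2) = 29, x(3) = 133
  so the recurrence gives x(3) = 133.
From the proposed closed form x(n) = 5ⁿ + 2ⁿ:
  x(3) = 133.
Both sides give 133 at n = 3, and the initial condition(s) match, so the closed form is consistent.

Yes, the closed form is correct.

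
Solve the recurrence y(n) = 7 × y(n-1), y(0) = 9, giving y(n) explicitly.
Recurrence: y(n) = 7 × y(n-1), initial: y(0) = 9.
Each term is 7 times the previous, so this is geometric with ratio 7. After n steps: y(n) = y(0)·7ⁿ = 9·7ⁿ.

y(n) = 9·7ⁿ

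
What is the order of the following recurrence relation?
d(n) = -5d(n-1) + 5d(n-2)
The order is the largest lag k for which d(n-k) appears. Here the deepest term is d(n-2), so the order is 2.

Order 2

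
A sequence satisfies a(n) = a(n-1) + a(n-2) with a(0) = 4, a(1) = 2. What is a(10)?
Computing the sequence terms:
4, 2, 6, 8, 14, 22, 36, 58, 94, 152, 246

246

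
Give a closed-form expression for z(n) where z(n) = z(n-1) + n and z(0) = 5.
Recurrence: z(n) = z(n-1) + n, initial: z(0) = 5.
Telescoping: z(n) = z(0) + Σᵢ₌₁ⁿ i = 5 + n(n+1)/2.

z(n) = n(n+1)/2 + 5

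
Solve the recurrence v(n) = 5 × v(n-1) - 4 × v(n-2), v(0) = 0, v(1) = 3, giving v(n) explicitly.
Recurrence: v(n) = 5 × v(n-1) - 4 × v(n-2), initial: v(0) = 0, v(1) = 3.
Characteristic equation: r² - 5r + 4 = 0, which factors as (r - 4)(r - 1) = 0, so r = 4, 1. General solution v(n) = A·4ⁿ + B·1ⁿ. From v(0) = 0: A + B = 0. From v(1) = 3: 4A + 1B = 3. Solving gives A = 1, B = -1.

v(n) = 4ⁿ - 1ⁿ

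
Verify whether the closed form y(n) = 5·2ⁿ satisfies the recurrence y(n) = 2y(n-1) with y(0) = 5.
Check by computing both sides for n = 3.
From the recurrence with y(0) = 5:
  y(0) = 5, y(1) = 10, y(2) = 20, y(3) = 40
  so the recurrence gives y(3) = 40.
From the proposed closed form y(n) = 5·2ⁿ:
  y(3) = 40.
Both sides give 40 at n = 3, and the initial condition(s) match, so the closed form is consistent.

Yes, the closed form is correct.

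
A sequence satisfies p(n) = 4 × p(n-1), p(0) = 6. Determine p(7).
Computing step by step:
p(0) = 6
p(1) = 4 × 6 = 24
p(2) = 4 × 24 = 96
p(3) = 4 × 96 = 384
p(4) = 4 × 384 = 1536
p(5) = 4 × 1536 = 6144
p(6) = 4 × 6144 = 24576
p(7) = 4 × 24576 = 98304

98304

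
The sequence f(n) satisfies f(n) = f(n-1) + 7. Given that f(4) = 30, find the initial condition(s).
f(4) = f(0) + 4·7, so f(0) = 30 - 28 = 2.

f(0) = 2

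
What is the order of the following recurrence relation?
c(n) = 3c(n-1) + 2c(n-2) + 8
The order is the largest lag k for which c(n-k) appears. Here the deepest term is c(n-2) (the 8 term is non-homogeneous and does not affect the order), so the order is 2.

Order 2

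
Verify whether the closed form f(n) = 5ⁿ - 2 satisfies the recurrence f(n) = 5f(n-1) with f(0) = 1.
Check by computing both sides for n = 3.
From the recurrence with f(0) = 1:
  f(0) = 1, f(1) = 5, f(2) = 25, f(3) = 125
  so the recurrence gives f(3) = 125.
From the proposed closed form f(n) = 5ⁿ - 2:
  f(3) = 123.
The recurrence gives 125 but the closed form gives 123, so the closed form does not satisfy the recurrence.

No, the closed form is incorrect.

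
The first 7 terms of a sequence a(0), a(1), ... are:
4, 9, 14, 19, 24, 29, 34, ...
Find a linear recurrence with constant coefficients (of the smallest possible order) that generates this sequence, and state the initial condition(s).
Look for the lowest-order linear relation among consecutive terms.
Observation: consecutive differences are constant (= 5).
Check at n=2: 1·9 + 5 = 14. ✓

a(n) = a(n-1) + 5, a(0) = 4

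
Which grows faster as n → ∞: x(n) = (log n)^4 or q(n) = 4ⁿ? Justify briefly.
Comparing growth rates:
Growth-rate hierarchy: log n ≺ any polynomial ≺ any exponential cⁿ (c>1) ≺ n! ≺ nⁿ.
exponential base 4 dominates polylogarithmic (log n)^4 asymptotically.

q(n) grows faster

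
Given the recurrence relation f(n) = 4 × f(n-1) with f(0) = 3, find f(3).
Computing step by step:
f(0) = 3
f(1) = 4 × 3 = 12
f(2) = 4 × 12 = 48
f(3) = 4 × 48 = 192

192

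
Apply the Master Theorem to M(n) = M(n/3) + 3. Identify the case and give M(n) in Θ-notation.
Master Theorem template: M(n) = a·M(n/b) + f(n).
Here: a=1, b=3, f(n)=3
Compute log_b(a) = log_3(1) = 0.
f(n) = 3 = Θ(1). Case 2: M(n) = Θ(log n).

Case 2: M(n) = Θ(log n)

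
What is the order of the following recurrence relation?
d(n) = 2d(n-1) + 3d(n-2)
The order is the largest lag k for which d(n-k) appears. Here the deepest term is d(n-2), so the order is 2.

Order 2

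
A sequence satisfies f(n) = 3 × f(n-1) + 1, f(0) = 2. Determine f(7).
Computing step by step:
f(0) = 2
f(1) = 3 × 2 + 1 = 7
f(2) = 3 × 7 + 1 = 22
f(3) = 3 × 22 + 1 = 67
f(4) = 3 × 67 + 1 = 202
f(5) = 3 × 202 + 1 = 607
f(6) = 3 × 607 + 1 = 1822
f(7) = 3 × 1822 + 1 = 5467

5467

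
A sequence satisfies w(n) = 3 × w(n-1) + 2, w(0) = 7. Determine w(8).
Computing step by step:
w(0) = 7
w(1) = 3 × 7 + 2 = 23
w(2) = 3 × 23 + 2 = 71
w(3) = 3 × 71 + 2 = 215
w(4) = 3 × 215 + 2 = 647
w(5) = 3 × 647 + 2 = 1943
w(6) = 3 × 1943 + 2 = 5831
w(7) = 3 × 5831 + 2 = 17495
w(8) = 3 × 17495 + 2 = 52487

52487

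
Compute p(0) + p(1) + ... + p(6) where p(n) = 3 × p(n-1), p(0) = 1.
Computing the sequence terms: 1, 3, 9, 27, 81, 243, 729
Adding these values together:

1093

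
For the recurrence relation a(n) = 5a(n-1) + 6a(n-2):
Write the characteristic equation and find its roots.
Substitute a(n) = rⁿ and divide through by rⁿ⁻²: r² - 5r - 6 = 0
Factor: (r - 6)(r + 1) = 0, so r = 6, -1.
General solution: a(n) = A·6ⁿ + B·(-1)ⁿ

Characteristic: r² - 5r - 6 = 0, Roots: r = 6, -1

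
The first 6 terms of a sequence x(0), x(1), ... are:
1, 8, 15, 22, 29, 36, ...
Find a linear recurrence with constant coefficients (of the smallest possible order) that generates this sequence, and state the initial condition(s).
Look for the lowest-order linear relation among consecutive terms.
Observation: consecutive differences are constant (= 7).
Check at n=2: 1·8 + 7 = 15. ✓

x(n) = x(n-1) + 7, x(0) = 1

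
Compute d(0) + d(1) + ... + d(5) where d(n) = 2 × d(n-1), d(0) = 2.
Computing the sequence terms: 2, 4, 8, 16, 32, 64
Adding these values together:

126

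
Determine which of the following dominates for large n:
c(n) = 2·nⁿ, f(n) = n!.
Comparing growth rates:
Growth-rate hierarchy: log n ≺ any polynomial ≺ any exponential cⁿ (c>1) ≺ n! ≺ nⁿ.
super-exponential nⁿ dominates factorial asymptotically.

c(n) grows faster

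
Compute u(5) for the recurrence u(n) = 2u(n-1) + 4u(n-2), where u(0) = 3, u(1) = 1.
Computing the sequence terms:
3, 1, 14, 32, 120, 368

368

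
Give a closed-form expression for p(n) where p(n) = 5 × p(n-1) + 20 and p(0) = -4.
Recurrence: p(n) = 5 × p(n-1) + 20, initial: p(0) = -4.
Try p(n) = A·5ⁿ + C. Substituting: A·5ⁿ + C = 5(A·5ⁿ⁻¹ + C) + 20 = A·5ⁿ + 5C + 20, so C = 5C + 20, giving C = -5. Then p(0) = A - 5 = -4 gives A = 1.

p(n) = 5ⁿ - 5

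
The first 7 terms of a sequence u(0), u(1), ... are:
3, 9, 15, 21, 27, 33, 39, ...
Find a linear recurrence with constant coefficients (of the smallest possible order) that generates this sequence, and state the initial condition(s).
Look for the lowest-order linear relation among consecutive terms.
Observation: consecutive differences are constant (= 6).
Check at n=2: 1·9 + 6 = 15. ✓

u(n) = u(n-1) + 6, u(0) = 3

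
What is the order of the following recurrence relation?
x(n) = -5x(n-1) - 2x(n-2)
The order is the largest lag k for which x(n-k) appears. Here the deepest term is x(n-2), so the order is 2.

Order 2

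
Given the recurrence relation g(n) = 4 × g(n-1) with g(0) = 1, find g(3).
Computing step by step:
g(0) = 1
g(1) = 4 × 1 = 4
g(2) = 4 × 4 = 16
g(3) = 4 × 16 = 64

64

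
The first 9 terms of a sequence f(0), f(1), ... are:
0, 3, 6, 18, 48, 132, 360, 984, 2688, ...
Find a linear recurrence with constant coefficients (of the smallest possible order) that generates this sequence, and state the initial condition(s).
Look for the lowest-order linear relation among consecutive terms.
Observation: f(n) - 2·f(n-1) - (2)·f(n-2) = 0 holds for the shown terms, and no order-1 relation f(n) = α·f(n-1) + β fits.
Check at n=3: 2·6 + (2)·3 = 18. ✓

f(n) = 2f(n-1) + 2f(n-2), f(0) = 0, f(1) = 3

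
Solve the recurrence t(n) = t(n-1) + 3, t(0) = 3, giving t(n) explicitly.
Recurrence: t(n) = t(n-1) + 3, initial: t(0) = 3.
Each step adds 3, so t(n) = t(0) + 3n = 3n + 3.

t(n) = 3n + 3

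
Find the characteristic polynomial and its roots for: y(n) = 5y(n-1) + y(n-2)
Substitute y(n) = rⁿ and divide through by rⁿ⁻²: r² - 5r - 1 = 0
Discriminant: 5² + 4·1 = 29, not a perfect square, so by the quadratic formula r = (5 ± √29)/2.
General solution: y(n) = A·r₁ⁿ + B·r₂ⁿ where r₁,r₂ = (5 ± √29)/2

Characteristic: r² - 5r - 1 = 0, Roots: r = (5 ± √29)/2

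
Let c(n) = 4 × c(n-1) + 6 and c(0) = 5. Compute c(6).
Computing step by step:
c(0) = 5
c(1) = 4 × 5 + 6 = 26
c(2) = 4 × 26 + 6 = 110
c(3) = 4 × 110 + 6 = 446
c(4) = 4 × 446 + 6 = 1790
c(5) = 4 × 1790 + 6 = 7166
c(6) = 4 × 7166 + 6 = 28670

28670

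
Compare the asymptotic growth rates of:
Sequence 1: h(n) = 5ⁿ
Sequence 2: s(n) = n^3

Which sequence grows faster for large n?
Comparing growth rates:
Growth-rate hierarchy: log n ≺ any polynomial ≺ any exponential cⁿ (c>1) ≺ n! ≺ nⁿ.
exponential base 5 dominates polynomial degree 3 asymptotically.

h(n) grows faster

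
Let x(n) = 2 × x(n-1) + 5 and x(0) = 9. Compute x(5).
Computing step by step:
x(0) = 9
x(1) = 2 × 9 + 5 = 23
x(2) = 2 × 23 + 5 = 51
x(3) = 2 × 51 + 5 = 107
x(4) = 2 × 107 + 5 = 219
x(5) = 2 × 219 + 5 = 443

443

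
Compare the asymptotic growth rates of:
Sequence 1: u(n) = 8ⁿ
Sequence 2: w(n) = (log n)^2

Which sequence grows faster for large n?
Comparing growth rates:
Growth-rate hierarchy: log n ≺ any polynomial ≺ any exponential cⁿ (c>1) ≺ n! ≺ nⁿ.
exponential base 8 dominates polylogarithmic (log n)^2 asymptotically.

u(n) grows faster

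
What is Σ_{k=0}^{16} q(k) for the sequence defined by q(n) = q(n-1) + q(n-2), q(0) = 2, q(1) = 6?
Computing the sequence terms: 2, 6, 8, 14, 22, 36, 58, 94, 152, 246, 398, 644, 1042, 1686, 2728, 4414, 7142
Adding these values together:

18692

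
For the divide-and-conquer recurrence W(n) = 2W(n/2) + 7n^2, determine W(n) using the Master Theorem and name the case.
Master Theorem template: W(n) = a·W(n/b) + f(n).
Here: a=2, b=2, f(n)=7n^2
Compute log_b(a) = log_2(2) = 1.
f(n) = 7n^2 = Ω(n^(1+ε)) with ε = 1, and the regularity condition holds (a·f(n/b) = (a/b^2)·f(n) with a/b^2 = 2^-1 < 1). Case 3: W(n) = Θ(f(n)) = Θ(n^2).

Case 3: W(n) = Θ(n^2)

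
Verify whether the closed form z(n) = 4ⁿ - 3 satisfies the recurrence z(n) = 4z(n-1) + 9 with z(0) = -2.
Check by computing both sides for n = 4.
From the recurrence with z(0) = -2:
  z(0) = -2, z(1) = 1, z(2) = 13, z(3) = 61, z(4) = 253
  so the recurrence gives z(4) = 253.
From the proposed closed form z(n) = 4ⁿ - 3:
  z(4) = 253.
Both sides give 253 at n = 4, and the initial condition(s) match, so the closed form is consistent.

Yes, the closed form is correct.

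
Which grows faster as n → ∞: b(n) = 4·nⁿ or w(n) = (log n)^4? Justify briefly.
Comparing growth rates:
Growth-rate hierarchy: log n ≺ any polynomial ≺ any exponential cⁿ (c>1) ≺ n! ≺ nⁿ.
super-exponential nⁿ dominates polylogarithmic (log n)^4 asymptotically.

b(n) grows faster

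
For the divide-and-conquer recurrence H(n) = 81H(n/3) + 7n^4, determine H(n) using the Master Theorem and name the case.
Master Theorem template: H(n) = a·H(n/b) + f(n).
Here: a=81, b=3, f(n)=7n^4
Compute log_b(a) = log_3(81) = 4.
f(n) = 7n^4 = Θ(n^4). Case 2: H(n) = Θ(n^4 log n).

Case 2: H(n) = Θ(n^4 log n)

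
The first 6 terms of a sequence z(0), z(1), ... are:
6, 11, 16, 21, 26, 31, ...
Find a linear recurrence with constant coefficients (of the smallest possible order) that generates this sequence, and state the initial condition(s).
Look for the lowest-order linear relation among consecutive terms.
Observation: consecutive differences are constant (= 5).
Check at n=2: 1·11 + 5 = 16. ✓

z(n) = z(n-1) + 5, z(0) = 6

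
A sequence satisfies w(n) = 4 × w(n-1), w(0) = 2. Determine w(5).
Computing step by step:
w(0) = 2
w(1) = 4 × 2 = 8
w(2) = 4 × 8 = 32
w(3) = 4 × 32 = 128
w(4) = 4 × 128 = 512
w(5) = 4 × 512 = 2048

2048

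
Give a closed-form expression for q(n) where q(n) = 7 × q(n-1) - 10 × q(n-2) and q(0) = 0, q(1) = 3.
Recurrence: q(n) = 7 × q(n-1) - 10 × q(n-2), initial: q(0) = 0, q(1) = 3.
Characteristic equation: r² - 7r + 10 = 0, which factors as (r - 5)(r - 2) = 0, so r = 5, 2. General solution q(n) = A·5ⁿ + B·2ⁿ. From q(0) = 0: A + B = 0. From q(1) = 3: 5A + 2B = 3. Solving gives A = 1, B = -1.

q(n) = 5ⁿ - 2ⁿ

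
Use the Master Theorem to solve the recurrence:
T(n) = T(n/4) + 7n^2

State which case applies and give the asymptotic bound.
Master Theorem template: T(n) = a·T(n/b) + f(n).
Here: a=1, b=4, f(n)=7n^2
Compute log_b(a) = log_4(1) = 0.
f(n) = 7n^2 = Ω(n^(0+ε)) with ε = 2, and the regularity condition holds (a·f(n/b) = (a/b^2)·f(n) with a/b^2 = 4^-2 < 1). Case 3: T(n) = Θ(f(n)) = Θ(n^2).

Case 3: T(n) = Θ(n^2)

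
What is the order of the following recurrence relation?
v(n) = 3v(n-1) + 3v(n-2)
The order is the largest lag k for which v(n-k) appears. Here the deepest term is v(n-2), so the order is 2.

Order 2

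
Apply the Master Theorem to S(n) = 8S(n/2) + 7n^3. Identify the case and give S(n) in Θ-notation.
Master Theorem template: S(n) = a·S(n/b) + f(n).
Here: a=8, b=2, f(n)=7n^3
Compute log_b(a) = log_2(8) = 3.
f(n) = 7n^3 = Θ(n^3). Case 2: S(n) = Θ(n^3 log n).

Case 2: S(n) = Θ(n^3 log n)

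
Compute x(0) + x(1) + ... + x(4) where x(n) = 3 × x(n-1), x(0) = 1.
Computing the sequence terms: 1, 3, 9, 27, 81
Adding these values together:

121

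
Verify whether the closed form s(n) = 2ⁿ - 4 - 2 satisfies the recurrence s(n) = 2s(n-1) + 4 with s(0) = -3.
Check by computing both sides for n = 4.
From the recurrence with s(0) = -3:
  s(0) = -3, s(1) = -2, s(2) = 0, s(3) = 4, s(4) = 12
  so the recurrence gives s(4) = 12.
From the proposed closed form s(n) = 2ⁿ - 4 - 2:
  s(4) = 10.
The recurrence gives 12 but the closed form gives 10, so the closed form does not satisfy the recurrence.

No, the closed form is incorrect.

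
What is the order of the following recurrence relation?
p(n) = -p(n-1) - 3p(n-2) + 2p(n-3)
The order is the largest lag k for which p(n-k) appears. Here the deepest term is p(n-3), so the order is 3.

Order 3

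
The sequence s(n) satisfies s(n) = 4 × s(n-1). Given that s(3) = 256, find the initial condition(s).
In general s(n) = 4ⁿ · s(0). At n = 3: s(0) = s(3) / 4^3 = 256 / 64 = 4.

s(0) = 4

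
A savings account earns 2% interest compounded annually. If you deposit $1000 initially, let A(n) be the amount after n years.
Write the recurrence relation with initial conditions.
Each year the balance grows by 2%, i.e. is multiplied by 1 + 2/100 = 1.02, so A(n) = 1.02 × A(n-1). The initial deposit gives A(0) = 1000.
Unrolling gives the closed form A(n) = 1000 × (1.02)ⁿ.

A(n) = 1.02 × A(n-1), A(0) = 1000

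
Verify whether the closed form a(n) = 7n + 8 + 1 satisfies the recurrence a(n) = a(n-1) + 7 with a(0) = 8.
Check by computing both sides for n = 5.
From the recurrence with a(0) = 8:
  a(0) = 8, a(1) = 15, a(2) = 22, a(3) = 29, a(4) = 36, a(5) = 43
  so the recurrence gives a(5) = 43.
From the proposed closed form a(n) = 7n + 8 + 1:
  a(5) = 44.
The recurrence gives 43 but the closed form gives 44, so the closed form does not satisfy the recurrence.

No, the closed form is incorrect.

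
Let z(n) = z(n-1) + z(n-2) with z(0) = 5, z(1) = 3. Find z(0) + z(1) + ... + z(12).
Computing the sequence terms: 5, 3, 8, 11, 19, 30, 49, 79, 128, 207, 335, 542, 877
Adding these values together:

2293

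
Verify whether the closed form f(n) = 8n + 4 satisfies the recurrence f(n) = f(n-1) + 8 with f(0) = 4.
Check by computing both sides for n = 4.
From the recurrence with f(0) = 4:
  f(0) = 4, f(1) = 12, f(2) = 20, f(3) = 28, f(4) = 36
  so the recurrence gives f(4) = 36.
From the proposed closed form f(n) = 8n + 4:
  f(4) = 36.
Both sides give 36 at n = 4, and the initial condition(s) match, so the closed form is consistent.

Yes, the closed form is correct.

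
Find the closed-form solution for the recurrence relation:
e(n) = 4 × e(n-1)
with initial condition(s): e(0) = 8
Recurrence: e(n) = 4 × e(n-1), initial: e(0) = 8.
Each term is 4 times the previous, so this is geometric with ratio 4. After n steps: e(n) = e(0)·4ⁿ = 8·4ⁿ.

e(n) = 8·4ⁿ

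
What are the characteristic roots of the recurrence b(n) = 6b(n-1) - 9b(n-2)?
Substitute b(n) = rⁿ and divide through by rⁿ⁻²: r² - 6r + 9 = 0
Factor: (r - 3)² = 0, so r = 3 (double root).
General solution: b(n) = (A + Bn)·3ⁿ

Characteristic: r² - 6r + 9 = 0, Roots: r = 3 (double root)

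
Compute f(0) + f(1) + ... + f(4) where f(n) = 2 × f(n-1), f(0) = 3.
Computing the sequence terms: 3, 6, 12, 24, 48
Adding these values together:

93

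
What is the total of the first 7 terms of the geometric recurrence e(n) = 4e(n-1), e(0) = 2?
Computing the sequence terms: 2, 8, 32, 128, 512, 2048, 8192
Adding these values together:

10922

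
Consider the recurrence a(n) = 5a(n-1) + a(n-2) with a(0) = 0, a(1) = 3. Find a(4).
Computing the sequence terms:
0, 3, 15, 78, 405

405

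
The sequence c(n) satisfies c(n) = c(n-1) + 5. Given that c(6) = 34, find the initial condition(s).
c(6) = c(0) + 6·5, so c(0) = 34 - 30 = 4.

c(0) = 4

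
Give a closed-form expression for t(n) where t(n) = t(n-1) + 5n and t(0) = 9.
Recurrence: t(n) = t(n-1) + 5n, initial: t(0) = 9.
Telescoping: t(n) = t(0) + 5·Σᵢ₌₁ⁿ i = 9 + 5·n(n+1)/2.

t(n) = 5·n(n+1)/2 + 9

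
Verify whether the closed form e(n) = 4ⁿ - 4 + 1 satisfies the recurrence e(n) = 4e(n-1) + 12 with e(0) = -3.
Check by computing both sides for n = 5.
From the recurrence with e(0) = -3:
  e(0) = -3, e(1) = 0, e(2) = 12, e(3) = 60, e(4) = 252, e(5) = 1020
  so the recurrence gives e(5) = 1020.
From the proposed closed form e(n) = 4ⁿ - 4 + 1:
  e(5) = 1021.
The recurrence gives 1020 but the closed form gives 1021, so the closed form does not satisfy the recurrence.

No, the closed form is incorrect.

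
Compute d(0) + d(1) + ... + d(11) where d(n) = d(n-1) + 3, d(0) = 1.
Computing the sequence terms: 1, 4, 7, 10, 13, 16, 19, 22, 25, 28, 31, 34
Adding these values together:

210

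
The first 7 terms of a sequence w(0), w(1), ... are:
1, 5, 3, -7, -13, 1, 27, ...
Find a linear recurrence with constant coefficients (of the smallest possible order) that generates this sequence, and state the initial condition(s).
Look for the lowest-order linear relation among consecutive terms.
Observation: w(n) - 1·w(n-1) - (-2)·w(n-2) = 0 holds for the shown terms, and no order-1 relation w(n) = α·w(n-1) + β fits.
Check at n=3: 1·3 + (-2)·5 = -7. ✓

w(n) = w(n-1) - 2w(n-2), w(0) = 1, w(1) = 5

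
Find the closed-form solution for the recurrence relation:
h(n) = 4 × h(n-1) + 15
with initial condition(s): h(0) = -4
Recurrence: h(n) = 4 × h(n-1) + 15, initial: h(0) = -4.
Try h(n) = A·4ⁿ + C. Substituting: A·4ⁿ + C = 4(A·4ⁿ⁻¹ + C) + 15 = A·4ⁿ + 4C + 15, so C = 4C + 15, giving C = -5. Then h(0) = A - 5 = -4 gives A = 1.

h(n) = 4ⁿ - 5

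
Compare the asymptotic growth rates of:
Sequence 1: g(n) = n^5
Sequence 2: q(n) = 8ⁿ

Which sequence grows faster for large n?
Comparing growth rates:
Growth-rate hierarchy: log n ≺ any polynomial ≺ any exponential cⁿ (c>1) ≺ n! ≺ nⁿ.
exponential base 8 dominates polynomial degree 5 asymptotically.

q(n) grows faster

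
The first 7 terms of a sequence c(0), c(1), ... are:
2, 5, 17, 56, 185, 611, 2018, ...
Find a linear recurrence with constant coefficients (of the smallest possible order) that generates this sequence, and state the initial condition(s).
Look for the lowest-order linear relation among consecutive terms.
Observation: c(n) - 3·c(n-1) - (1)·c(n-2) = 0 holds for the shown terms, and no order-1 relation c(n) = α·c(n-1) + β fits.
Check at n=3: 3·17 + (1)·5 = 56. ✓

c(n) = 3c(n-1) + c(n-2), c(0) = 2, c(1) = 5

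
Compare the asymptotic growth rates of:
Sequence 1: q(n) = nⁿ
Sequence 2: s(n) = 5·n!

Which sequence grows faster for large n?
Comparing growth rates:
Growth-rate hierarchy: log n ≺ any polynomial ≺ any exponential cⁿ (c>1) ≺ n! ≺ nⁿ.
super-exponential nⁿ dominates factorial asymptotically.

q(n) grows faster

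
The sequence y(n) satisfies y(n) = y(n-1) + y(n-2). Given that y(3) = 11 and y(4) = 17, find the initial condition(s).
Work backwards using y(k) = y(k+2) - y(k+1):
y(2) = y(4) - y(3) = 17 - 11 = 6
y(1) = y(3) - y(2) = 11 - 6 = 5
y(0) = y(2) - y(1) = 6 - 5 = 1

y(0) = 1, y(1) = 5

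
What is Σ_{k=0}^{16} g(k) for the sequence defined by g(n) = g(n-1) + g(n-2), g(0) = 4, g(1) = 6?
Computing the sequence terms: 4, 6, 10, 16, 26, 42, 68, 110, 178, 288, 466, 754, 1220, 1974, 3194, 5168, 8362
Adding these values together:

21886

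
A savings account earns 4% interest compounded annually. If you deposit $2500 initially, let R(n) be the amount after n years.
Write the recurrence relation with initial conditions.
Each year the balance grows by 4%, i.e. is multiplied by 1 + 4/100 = 1.04, so R(n) = 1.04 × R(n-1). The initial deposit gives R(0) = 2500.
Unrolling gives the closed form R(n) = 2500 × (1.04)ⁿ.

R(n) = 1.04 × R(n-1), R(0) = 2500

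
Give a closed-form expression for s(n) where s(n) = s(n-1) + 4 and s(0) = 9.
Recurrence: s(n) = s(n-1) + 4, initial: s(0) = 9.
Each step adds 4, so s(n) = s(0) + 4n = 4n + 9.

s(n) = 4n + 9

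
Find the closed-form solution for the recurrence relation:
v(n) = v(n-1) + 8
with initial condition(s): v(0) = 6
Recurrence: v(n) = v(n-1) + 8, initial: v(0) = 6.
Each step adds 8, so v(n) = v(0) + 8n = 8n + 6.

v(n) = 8n + 6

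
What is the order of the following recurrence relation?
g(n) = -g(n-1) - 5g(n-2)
The order is the largest lag k for which g(n-k) appears. Here the deepest term is g(n-2), so the order is 2.

Order 2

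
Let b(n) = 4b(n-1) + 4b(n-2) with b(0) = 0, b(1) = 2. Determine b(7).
Computing the sequence terms:
0, 2, 8, 40, 192, 928, 4480, 21632

21632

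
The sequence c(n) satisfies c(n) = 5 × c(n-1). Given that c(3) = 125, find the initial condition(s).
In general c(n) = 5ⁿ · c(0). At n = 3: c(0) = c(3) / 5^3 = 125 / 125 = 1.

c(0) = 1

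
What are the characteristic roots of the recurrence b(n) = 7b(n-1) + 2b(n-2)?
Substitute b(n) = rⁿ and divide through by rⁿ⁻²: r² - 7r - 2 = 0
Discriminant: 7² + 4·2 = 57, not a perfect square, so by the quadratic formula r = (7 ± √57)/2.
General solution: b(n) = A·r₁ⁿ + B·r₂ⁿ where r₁,r₂ = (7 ± √57)/2

Characteristic: r² - 7r - 2 = 0, Roots: r = (7 ± √57)/2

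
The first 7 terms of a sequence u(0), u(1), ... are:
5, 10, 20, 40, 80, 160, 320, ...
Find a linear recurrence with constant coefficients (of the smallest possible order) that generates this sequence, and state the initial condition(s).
Look for the lowest-order linear relation among consecutive terms.
Observation: each term is 2× the previous.
Check at n=2: 2·10 = 20. ✓

u(n) = 2 × u(n-1), u(0) = 5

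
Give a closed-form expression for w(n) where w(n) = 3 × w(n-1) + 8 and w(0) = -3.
Recurrence: w(n) = 3 × w(n-1) + 8, initial: w(0) = -3.
Try w(n) = A·3ⁿ + C. Substituting: A·3ⁿ + C = 3(A·3ⁿ⁻¹ + C) + 8 = A·3ⁿ + 3C + 8, so C = 3C + 8, giving C = -4. Then w(0) = A - 4 = -3 gives A = 1.

w(n) = 3ⁿ - 4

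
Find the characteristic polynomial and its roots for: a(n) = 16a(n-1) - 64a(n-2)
Substitute a(n) = rⁿ and divide through by rⁿ⁻²: r² - 16r + 64 = 0
Factor: (r - 8)² = 0, so r = 8 (double root).
General solution: a(n) = (A + Bn)·8ⁿ

Characteristic: r² - 16r + 64 = 0, Roots: r = 8 (double root)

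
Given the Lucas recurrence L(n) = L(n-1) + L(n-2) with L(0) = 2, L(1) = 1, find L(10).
Computing the sequence terms:
2, 1, 3, 4, 7, 11, 18, 29, 47, 76, 123

123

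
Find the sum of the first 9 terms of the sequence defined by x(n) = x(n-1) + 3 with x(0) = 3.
Computing the sequence terms: 3, 6, 9, 12, 15, 18, 21, 24, 27
Adding these values together:

135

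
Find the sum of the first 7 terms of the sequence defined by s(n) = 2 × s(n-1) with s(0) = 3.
Computing the sequence terms: 3, 6, 12, 24, 48, 96, 192
Adding these values together:

381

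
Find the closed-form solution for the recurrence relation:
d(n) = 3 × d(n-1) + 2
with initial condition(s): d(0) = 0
Recurrence: d(n) = 3 × d(n-1) + 2, initial: d(0) = 0.
Try d(n) = A·3ⁿ + C. Substituting: A·3ⁿ + C = 3(A·3ⁿ⁻¹ + C) + 2 = A·3ⁿ + 3C + 2, so C = 3C + 2, giving C = -1. Then d(0) = A - 1 = 0 gives A = 1.

d(n) = 3ⁿ - 1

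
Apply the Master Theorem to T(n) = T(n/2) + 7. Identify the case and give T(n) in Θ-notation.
Master Theorem template: T(n) = a·T(n/b) + f(n).
Here: a=1, b=2, f(n)=7
Compute log_b(a) = log_2(1) = 0.
f(n) = 7 = Θ(1). Case 2: T(n) = Θ(log n).

Case 2: T(n) = Θ(log n)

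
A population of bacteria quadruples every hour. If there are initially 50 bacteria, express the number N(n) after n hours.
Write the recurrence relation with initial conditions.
Each hour multiplies the count by 4, so the count after n hours depends only on the count after n-1 hours: N(n) = 4 × N(n-1). The starting count gives N(0) = 50.
Unrolling n times gives the closed form N(n) = 50 × 4ⁿ.

N(n) = 4 × N(n-1), N(0) = 50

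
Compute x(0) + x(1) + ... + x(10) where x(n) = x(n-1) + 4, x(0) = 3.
Computing the sequence terms: 3, 7, 11, 15, 19, 23, 27, 31, 35, 39, 43
Adding these values together:

253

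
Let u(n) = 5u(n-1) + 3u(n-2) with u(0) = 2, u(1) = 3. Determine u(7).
Computing the sequence terms:
2, 3, 21, 114, 633, 3507, 19434, 107691

107691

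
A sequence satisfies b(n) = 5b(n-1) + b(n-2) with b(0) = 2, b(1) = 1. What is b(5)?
Computing the sequence terms:
2, 1, 7, 36, 187, 971

971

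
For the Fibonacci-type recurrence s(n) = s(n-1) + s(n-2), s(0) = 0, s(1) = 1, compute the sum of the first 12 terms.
Computing the sequence terms: 0, 1, 1, 2, 3, 5, 8, 13, 21, 34, 55, 89
Adding these values together:

232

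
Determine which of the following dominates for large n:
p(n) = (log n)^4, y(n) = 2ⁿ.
Comparing growth rates:
Growth-rate hierarchy: log n ≺ any polynomial ≺ any exponential cⁿ (c>1) ≺ n! ≺ nⁿ.
exponential base 2 dominates polylogarithmic (log n)^4 asymptotically.

y(n) grows faster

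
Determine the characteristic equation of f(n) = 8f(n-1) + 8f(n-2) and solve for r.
Substitute f(n) = rⁿ and divide through by rⁿ⁻²: r² - 8r - 8 = 0
Discriminant: 8² + 4·8 = 96, not a perfect square, so by the quadratic formula r = (8 ± √96)/2.
General solution: f(n) = A·r₁ⁿ + B·r₂ⁿ where r₁,r₂ = (8 ± √96)/2

Characteristic: r² - 8r - 8 = 0, Roots: r = (8 ± √96)/2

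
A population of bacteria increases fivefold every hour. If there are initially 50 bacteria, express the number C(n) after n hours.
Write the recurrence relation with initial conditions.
Each hour multiplies the count by 5, so the count after n hours depends only on the count after n-1 hours: C(n) = 5 × C(n-1). The starting count gives C(0) = 50.
Unrolling n times gives the closed form C(n) = 50 × 5ⁿ.

C(n) = 5 × C(n-1), C(0) = 50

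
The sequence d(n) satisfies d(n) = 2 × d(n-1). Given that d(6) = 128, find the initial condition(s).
In general d(n) = 2ⁿ · d(0). At n = 6: d(0) = d(6) / 2^6 = 128 / 64 = 2.

d(0) = 2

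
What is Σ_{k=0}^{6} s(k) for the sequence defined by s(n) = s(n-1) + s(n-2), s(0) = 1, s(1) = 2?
Computing the sequence terms: 1, 2, 3, 5, 8, 13, 21
Adding these values together:

53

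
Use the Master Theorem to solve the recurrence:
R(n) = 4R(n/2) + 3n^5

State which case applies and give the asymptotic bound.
Master Theorem template: R(n) = a·R(n/b) + f(n).
Here: a=4, b=2, f(n)=3n^5
Compute log_b(a) = log_2(4) = 2.
f(n) = 3n^5 = Ω(n^(2+ε)) with ε = 3, and the regularity condition holds (a·f(n/b) = (a/b^5)·f(n) with a/b^5 = 2^-3 < 1). Case 3: R(n) = Θ(f(n)) = Θ(n^5).

Case 3: R(n) = Θ(n^5)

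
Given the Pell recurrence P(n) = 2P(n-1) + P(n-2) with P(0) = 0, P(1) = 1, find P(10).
Computing the sequence terms:
0, 1, 2, 5, 12, 29, 70, 169, 408, 985, 2378

2378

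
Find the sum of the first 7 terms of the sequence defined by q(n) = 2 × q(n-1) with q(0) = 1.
Computing the sequence terms: 1, 2, 4, 8, 16, 32, 64
Adding these values together:

127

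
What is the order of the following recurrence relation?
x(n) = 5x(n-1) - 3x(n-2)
The order is the largest lag k for which x(n-k) appears. Here the deepest term is x(n-2), so the order is 2.

Order 2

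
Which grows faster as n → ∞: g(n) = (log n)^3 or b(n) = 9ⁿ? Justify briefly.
Comparing growth rates:
Growth-rate hierarchy: log n ≺ any polynomial ≺ any exponential cⁿ (c>1) ≺ n! ≺ nⁿ.
exponential base 9 dominates polylogarithmic (log n)^3 asymptotically.

b(n) grows faster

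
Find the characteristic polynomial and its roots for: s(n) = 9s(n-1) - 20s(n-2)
Substitute s(n) = rⁿ and divide through by rⁿ⁻²: r² - 9r + 20 = 0
Factor: (r - 4)(r - 5) = 0, so r = 4, 5.
General solution: s(n) = A·4ⁿ + B·5ⁿ

Characteristic: r² - 9r + 20 = 0, Roots: r = 4, 5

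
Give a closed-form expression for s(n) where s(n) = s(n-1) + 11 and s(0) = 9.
Recurrence: s(n) = s(n-1) + 11, initial: s(0) = 9.
Each step adds 11, so s(n) = s(0) + 11n = 11n + 9.

s(n) = 11n + 9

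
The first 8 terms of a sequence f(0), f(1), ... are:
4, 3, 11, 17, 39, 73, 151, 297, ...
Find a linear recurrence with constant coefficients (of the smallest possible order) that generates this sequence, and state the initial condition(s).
Look for the lowest-order linear relation among consecutive terms.
Observation: f(n) - 1·f(n-1) - (2)·f(n-2) = 0 holds for the shown terms, and no order-1 relation f(n) = α·f(n-1) + β fits.
Check at n=3: 1·11 + (2)·3 = 17. ✓

f(n) = f(n-1) + 2f(n-2), f(0) = 4, f(1) = 3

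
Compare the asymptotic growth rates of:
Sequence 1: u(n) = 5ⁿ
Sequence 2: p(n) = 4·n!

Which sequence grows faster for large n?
Comparing growth rates:
Growth-rate hierarchy: log n ≺ any polynomial ≺ any exponential cⁿ (c>1) ≺ n! ≺ nⁿ.
factorial dominates exponential base 5 asymptotically.

p(n) grows faster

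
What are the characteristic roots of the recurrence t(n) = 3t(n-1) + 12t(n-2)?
Substitute t(n) = rⁿ and divide through by rⁿ⁻²: r² - 3r - 12 = 0
Discriminant: 3² + 4·12 = 57, not a perfect square, so by the quadratic formula r = (3 ± √57)/2.
General solution: t(n) = A·r₁ⁿ + B·r₂ⁿ where r₁,r₂ = (3 ± √57)/2

Characteristic: r² - 3r - 12 = 0, Roots: r = (3 ± √57)/2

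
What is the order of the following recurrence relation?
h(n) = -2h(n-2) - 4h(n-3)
The order is the largest lag k for which h(n-k) appears. Here the deepest term is h(n-3), so the order is 3.

Order 3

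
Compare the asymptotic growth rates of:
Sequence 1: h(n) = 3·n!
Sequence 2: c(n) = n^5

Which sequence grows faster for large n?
Comparing growth rates:
Growth-rate hierarchy: log n ≺ any polynomial ≺ any exponential cⁿ (c>1) ≺ n! ≺ nⁿ.
factorial dominates polynomial degree 5 asymptotically.

h(n) grows faster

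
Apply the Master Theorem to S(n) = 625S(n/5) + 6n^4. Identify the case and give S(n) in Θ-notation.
Master Theorem template: S(n) = a·S(n/b) + f(n).
Here: a=625, b=5, f(n)=6n^4
Compute log_b(a) = log_5(625) = 4.
f(n) = 6n^4 = Θ(n^4). Case 2: S(n) = Θ(n^4 log n).

Case 2: S(n) = Θ(n^4 log n)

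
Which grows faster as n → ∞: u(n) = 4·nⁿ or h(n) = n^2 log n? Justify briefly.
Comparing growth rates:
Growth-rate hierarchy: log n ≺ any polynomial ≺ any exponential cⁿ (c>1) ≺ n! ≺ nⁿ.
super-exponential nⁿ dominates polynomial degree 2 (with log factor) asymptotically.

u(n) grows faster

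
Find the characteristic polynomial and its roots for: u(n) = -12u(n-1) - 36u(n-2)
Substitute u(n) = rⁿ and divide through by rⁿ⁻²: r² + 12r + 36 = 0
Factor: (r + 6)² = 0, so r = -6 (double root).
General solution: u(n) = (A + Bn)·(-6)ⁿ

Characteristic: r² + 12r + 36 = 0, Roots: r = -6 (double root)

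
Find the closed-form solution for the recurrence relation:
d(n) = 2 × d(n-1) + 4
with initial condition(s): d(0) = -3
Recurrence: d(n) = 2 × d(n-1) + 4, initial: d(0) = -3.
Try d(n) = A·2ⁿ + C. Substituting: A·2ⁿ + C = 2(A·2ⁿ⁻¹ + C) + 4 = A·2ⁿ + 2C + 4, so C = 2C + 4, giving C = -4. Then d(0) = A - 4 = -3 gives A = 1.

d(n) = 2ⁿ - 4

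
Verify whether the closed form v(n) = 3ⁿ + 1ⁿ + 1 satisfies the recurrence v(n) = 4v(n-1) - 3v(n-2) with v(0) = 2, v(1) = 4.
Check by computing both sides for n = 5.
From the recurrence with v(0) = 2, v(1) = 4:
  v(0) = 2, v(1) = 4, v(2) = 10, v(3) = 28, v(4) = 82, v(5) = 244
  so the recurrence gives v(5) = 244.
From the proposed closed form v(n) = 3ⁿ + 1ⁿ + 1:
  v(5) = 245.
The recurrence gives 244 but the closed form gives 245, so the closed form does not satisfy the recurrence.

No, the closed form is incorrect.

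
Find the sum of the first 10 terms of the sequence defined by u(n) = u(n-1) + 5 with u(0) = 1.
Computing the sequence terms: 1, 6, 11, 16, 21, 26, 31, 36, 41, 46
Adding these values together:

235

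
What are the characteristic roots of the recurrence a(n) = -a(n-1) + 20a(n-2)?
Substitute a(n) = rⁿ and divide through by rⁿ⁻²: r² + r - 20 = 0
Factor: (r - 4)(r + 5) = 0, so r = 4, -5.
General solution: a(n) = A·4ⁿ + B·(-5)ⁿ

Characteristic: r² + r - 20 = 0, Roots: r = 4, -5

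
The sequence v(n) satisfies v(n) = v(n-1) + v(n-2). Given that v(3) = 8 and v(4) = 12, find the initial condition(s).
Work backwards using v(k) = v(k+2) - v(k+1):
v(2) = v(4) - v(3) = 12 - 8 = 4
v(1) = v(3) - v(2) = 8 - 4 = 4
v(0) = v(2) - v(1) = 4 - 4 = 0

v(0) = 0, v(1) = 4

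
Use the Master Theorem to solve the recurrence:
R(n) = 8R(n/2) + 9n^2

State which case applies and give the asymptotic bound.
Master Theorem template: R(n) = a·R(n/b) + f(n).
Here: a=8, b=2, f(n)=9n^2
Compute log_b(a) = log_2(8) = 3.
f(n) = 9n^2 = O(n^(3-ε)) with ε = 1. Case 1: R(n) = Θ(n^log_b(a)) = Θ(n^3).

Case 1: R(n) = Θ(n^3)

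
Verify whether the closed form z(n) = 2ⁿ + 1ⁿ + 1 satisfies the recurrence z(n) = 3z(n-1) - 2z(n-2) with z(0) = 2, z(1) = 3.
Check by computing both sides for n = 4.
From the recurrence with z(0) = 2, z(1) = 3:
  z(0) = 2, z(1) = 3, z(2) = 5, z(3) = 9, z(4) = 17
  so the recurrence gives z(4) = 17.
From the proposed closed form z(n) = 2ⁿ + 1ⁿ + 1:
  z(4) = 18.
The recurrence gives 17 but the closed form gives 18, so the closed form does not satisfy the recurrence.

No, the closed form is incorrect.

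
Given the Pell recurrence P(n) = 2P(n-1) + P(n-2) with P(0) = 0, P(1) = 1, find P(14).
Computing the sequence terms:
0, 1, 2, 5, 12, 29, 70, 169, 408, 985, 2378, 5741, 13860, 33461, 80782

80782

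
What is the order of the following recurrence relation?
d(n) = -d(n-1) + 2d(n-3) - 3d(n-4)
The order is the largest lag k for which d(n-k) appears. Here the deepest term is d(n-4), so the order is 4.

Order 4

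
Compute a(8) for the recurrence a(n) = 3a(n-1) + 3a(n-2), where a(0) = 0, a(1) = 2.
Computing the sequence terms:
0, 2, 6, 24, 90, 342, 1296, 4914, 18630

18630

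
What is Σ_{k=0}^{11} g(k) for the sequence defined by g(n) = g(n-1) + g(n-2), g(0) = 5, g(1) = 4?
Computing the sequence terms: 5, 4, 9, 13, 22, 35, 57, 92, 149, 241, 390, 631
Adding these values together:

1648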